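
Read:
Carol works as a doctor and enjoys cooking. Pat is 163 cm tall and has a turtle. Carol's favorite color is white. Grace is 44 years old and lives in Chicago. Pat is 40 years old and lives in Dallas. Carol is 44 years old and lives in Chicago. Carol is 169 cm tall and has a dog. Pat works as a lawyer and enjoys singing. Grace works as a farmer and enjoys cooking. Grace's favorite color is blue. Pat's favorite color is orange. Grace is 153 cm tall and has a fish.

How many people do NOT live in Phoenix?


Not in Phoenix: 3

3


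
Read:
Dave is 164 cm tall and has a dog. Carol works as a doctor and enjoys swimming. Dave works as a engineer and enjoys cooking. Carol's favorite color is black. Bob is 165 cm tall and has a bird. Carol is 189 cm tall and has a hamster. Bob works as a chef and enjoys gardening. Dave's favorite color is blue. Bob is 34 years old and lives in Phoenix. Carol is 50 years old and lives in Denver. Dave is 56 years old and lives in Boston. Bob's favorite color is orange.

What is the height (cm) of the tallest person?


Tallest: Carol at 189 cm

189


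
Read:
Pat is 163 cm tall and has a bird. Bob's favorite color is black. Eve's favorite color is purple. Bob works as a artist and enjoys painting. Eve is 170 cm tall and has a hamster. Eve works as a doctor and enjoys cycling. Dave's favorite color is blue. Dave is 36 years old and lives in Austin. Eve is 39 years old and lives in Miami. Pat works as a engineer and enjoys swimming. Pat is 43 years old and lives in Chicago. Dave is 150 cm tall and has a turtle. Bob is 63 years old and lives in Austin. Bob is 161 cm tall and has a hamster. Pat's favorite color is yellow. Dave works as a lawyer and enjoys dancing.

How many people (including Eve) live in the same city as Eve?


Eve lives in Miami. Count = 1

1


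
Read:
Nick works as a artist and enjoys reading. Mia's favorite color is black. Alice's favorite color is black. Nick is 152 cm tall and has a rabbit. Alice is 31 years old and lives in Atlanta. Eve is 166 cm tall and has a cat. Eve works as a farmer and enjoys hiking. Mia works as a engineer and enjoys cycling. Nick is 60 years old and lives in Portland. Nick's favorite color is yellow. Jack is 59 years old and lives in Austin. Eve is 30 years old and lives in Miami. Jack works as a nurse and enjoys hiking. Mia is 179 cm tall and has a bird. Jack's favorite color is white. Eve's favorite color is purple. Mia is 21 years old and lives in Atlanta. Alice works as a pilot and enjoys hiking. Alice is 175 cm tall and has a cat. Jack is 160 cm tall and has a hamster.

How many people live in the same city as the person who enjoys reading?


Person with hobby reading is Nick, city Portland. Count = 1

1


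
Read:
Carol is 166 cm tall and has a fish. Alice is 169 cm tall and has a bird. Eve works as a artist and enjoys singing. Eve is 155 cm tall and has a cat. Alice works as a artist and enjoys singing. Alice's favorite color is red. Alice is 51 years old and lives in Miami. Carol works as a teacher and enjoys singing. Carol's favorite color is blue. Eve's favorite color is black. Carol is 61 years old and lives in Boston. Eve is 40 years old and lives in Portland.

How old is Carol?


Carol is 61 years old

61


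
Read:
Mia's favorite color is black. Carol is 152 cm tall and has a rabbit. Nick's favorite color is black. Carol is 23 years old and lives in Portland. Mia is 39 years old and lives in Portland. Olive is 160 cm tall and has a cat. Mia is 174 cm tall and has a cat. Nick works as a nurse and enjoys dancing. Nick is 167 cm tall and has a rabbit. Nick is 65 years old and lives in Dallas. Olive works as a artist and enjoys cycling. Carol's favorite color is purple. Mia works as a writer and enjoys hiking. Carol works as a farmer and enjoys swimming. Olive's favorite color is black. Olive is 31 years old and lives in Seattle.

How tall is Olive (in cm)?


Olive is 160 cm tall

160


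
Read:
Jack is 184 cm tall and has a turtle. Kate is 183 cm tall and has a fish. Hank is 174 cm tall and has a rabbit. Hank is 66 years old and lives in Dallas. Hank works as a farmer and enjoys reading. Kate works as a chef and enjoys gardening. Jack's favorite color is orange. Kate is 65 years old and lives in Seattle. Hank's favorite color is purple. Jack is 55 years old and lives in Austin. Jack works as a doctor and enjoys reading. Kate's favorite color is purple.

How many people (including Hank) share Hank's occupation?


Hank is a farmer. Count = 1

1


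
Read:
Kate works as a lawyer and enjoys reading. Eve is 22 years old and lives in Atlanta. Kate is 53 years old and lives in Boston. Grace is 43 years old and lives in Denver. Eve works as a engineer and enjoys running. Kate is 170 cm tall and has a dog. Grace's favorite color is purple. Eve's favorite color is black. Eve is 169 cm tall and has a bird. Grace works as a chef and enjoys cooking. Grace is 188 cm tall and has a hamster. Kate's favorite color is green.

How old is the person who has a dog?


Person with dog is Kate, age 53

53


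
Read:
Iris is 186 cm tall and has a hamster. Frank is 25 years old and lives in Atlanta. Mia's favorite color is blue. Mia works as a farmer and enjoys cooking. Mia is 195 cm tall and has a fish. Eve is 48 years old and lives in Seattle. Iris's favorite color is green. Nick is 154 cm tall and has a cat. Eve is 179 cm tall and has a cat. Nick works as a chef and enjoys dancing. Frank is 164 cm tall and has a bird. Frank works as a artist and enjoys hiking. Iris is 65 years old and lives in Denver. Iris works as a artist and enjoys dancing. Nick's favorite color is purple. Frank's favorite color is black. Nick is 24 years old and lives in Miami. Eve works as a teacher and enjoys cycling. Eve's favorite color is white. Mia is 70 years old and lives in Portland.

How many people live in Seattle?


Count in Seattle: 1

1


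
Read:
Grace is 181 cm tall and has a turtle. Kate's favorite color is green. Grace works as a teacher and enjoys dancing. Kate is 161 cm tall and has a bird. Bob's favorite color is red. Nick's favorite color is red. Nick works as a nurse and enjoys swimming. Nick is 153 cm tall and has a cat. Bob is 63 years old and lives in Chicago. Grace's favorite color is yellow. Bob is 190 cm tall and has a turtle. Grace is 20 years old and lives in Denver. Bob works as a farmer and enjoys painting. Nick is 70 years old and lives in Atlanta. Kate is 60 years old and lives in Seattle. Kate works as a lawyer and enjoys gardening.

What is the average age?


Sum=213, n=4, avg=53.25

53.25


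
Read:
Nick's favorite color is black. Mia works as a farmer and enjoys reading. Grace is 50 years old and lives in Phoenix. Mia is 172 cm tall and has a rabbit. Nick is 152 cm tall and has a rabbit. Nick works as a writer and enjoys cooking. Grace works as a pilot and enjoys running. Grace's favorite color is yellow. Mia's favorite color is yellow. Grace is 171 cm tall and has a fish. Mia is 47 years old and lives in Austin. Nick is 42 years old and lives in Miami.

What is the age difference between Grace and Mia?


|50 - 47| = 3

3


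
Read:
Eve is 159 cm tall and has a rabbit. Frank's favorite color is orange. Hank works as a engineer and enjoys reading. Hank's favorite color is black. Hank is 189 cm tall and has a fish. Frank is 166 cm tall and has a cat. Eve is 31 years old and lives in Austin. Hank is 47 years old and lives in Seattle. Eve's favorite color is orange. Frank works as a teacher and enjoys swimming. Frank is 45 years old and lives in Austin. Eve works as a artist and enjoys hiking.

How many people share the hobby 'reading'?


Count: 1

1


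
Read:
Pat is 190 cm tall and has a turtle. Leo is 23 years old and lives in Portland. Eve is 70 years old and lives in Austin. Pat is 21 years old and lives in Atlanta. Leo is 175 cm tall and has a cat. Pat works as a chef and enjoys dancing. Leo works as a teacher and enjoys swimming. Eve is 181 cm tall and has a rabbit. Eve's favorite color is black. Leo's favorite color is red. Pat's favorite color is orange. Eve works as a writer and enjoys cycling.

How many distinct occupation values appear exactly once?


Unique occupation values: 3

3


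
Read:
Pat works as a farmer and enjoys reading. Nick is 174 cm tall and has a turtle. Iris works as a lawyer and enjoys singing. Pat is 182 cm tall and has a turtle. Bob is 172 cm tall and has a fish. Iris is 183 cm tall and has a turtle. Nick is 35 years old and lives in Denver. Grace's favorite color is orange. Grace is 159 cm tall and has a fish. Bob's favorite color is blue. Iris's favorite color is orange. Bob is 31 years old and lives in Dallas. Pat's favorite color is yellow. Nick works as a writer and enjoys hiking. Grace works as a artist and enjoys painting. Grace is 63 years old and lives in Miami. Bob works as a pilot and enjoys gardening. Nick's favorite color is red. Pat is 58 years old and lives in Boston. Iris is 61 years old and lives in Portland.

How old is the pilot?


The pilot is Bob, age 31

31


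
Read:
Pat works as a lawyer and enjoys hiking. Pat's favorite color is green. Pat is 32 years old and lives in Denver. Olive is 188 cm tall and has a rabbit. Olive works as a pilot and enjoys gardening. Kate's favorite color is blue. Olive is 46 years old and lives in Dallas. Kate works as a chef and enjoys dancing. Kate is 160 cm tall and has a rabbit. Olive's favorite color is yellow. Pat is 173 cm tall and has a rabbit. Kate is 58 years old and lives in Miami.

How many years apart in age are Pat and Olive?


32 vs 46, diff = 14

14


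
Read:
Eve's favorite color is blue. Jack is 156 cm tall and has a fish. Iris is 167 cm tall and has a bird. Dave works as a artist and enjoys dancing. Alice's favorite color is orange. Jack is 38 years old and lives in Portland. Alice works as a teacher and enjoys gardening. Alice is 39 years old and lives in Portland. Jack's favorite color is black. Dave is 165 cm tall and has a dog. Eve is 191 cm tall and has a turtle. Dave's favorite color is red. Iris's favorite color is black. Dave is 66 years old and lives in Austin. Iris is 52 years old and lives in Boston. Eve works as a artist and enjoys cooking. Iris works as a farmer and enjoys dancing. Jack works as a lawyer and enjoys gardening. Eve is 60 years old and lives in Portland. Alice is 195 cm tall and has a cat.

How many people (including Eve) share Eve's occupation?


Eve is a artist. Count = 2

2


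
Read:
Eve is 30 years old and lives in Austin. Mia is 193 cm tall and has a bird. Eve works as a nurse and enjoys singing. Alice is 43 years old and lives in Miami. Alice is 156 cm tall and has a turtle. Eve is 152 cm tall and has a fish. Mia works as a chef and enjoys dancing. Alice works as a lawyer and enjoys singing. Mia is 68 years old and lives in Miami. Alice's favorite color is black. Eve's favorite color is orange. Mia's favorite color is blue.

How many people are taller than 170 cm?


Taller than 170: 1

1


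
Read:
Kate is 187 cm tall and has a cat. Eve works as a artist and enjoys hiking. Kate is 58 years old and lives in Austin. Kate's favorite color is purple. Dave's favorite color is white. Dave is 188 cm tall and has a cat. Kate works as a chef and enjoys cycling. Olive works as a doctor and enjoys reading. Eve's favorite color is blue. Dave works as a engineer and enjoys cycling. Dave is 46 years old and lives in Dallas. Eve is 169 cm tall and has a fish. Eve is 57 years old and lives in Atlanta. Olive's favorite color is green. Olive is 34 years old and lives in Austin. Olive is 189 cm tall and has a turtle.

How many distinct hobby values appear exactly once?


Unique hobby values: 2

2


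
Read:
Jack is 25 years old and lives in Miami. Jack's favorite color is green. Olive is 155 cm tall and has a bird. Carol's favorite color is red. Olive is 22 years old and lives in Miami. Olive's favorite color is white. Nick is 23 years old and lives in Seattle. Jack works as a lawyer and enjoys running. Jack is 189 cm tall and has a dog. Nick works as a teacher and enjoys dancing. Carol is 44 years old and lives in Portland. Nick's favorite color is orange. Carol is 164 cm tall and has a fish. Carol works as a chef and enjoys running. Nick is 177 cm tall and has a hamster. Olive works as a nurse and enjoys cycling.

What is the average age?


Sum=114, n=4, avg=28.5

28.5


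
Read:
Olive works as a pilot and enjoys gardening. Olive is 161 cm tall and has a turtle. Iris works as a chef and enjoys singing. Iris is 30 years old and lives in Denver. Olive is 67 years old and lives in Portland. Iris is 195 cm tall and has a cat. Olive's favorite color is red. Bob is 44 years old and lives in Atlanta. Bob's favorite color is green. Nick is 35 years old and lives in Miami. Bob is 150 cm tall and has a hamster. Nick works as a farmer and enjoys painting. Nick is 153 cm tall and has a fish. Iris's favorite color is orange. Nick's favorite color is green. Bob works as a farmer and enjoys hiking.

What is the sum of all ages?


44+30+35+67 = 176

176


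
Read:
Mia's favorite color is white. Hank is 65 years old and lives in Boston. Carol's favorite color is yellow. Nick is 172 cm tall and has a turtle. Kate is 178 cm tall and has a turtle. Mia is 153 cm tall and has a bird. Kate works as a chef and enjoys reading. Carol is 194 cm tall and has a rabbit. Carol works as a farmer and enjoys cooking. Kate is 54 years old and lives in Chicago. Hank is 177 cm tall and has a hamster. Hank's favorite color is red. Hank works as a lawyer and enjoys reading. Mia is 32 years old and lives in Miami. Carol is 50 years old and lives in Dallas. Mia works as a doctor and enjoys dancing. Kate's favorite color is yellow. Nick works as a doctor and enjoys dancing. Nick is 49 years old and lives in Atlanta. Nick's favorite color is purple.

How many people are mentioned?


People: Kate, Mia, Hank, Nick, Carol. Count = 5

5


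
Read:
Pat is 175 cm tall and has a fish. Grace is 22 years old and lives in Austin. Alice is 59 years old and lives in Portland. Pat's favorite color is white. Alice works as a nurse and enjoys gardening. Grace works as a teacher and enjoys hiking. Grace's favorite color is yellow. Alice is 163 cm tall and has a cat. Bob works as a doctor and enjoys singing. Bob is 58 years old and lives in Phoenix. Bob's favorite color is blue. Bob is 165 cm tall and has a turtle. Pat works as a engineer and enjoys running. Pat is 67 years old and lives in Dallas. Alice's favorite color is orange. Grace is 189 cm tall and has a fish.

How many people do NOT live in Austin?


Not in Austin: 3

3


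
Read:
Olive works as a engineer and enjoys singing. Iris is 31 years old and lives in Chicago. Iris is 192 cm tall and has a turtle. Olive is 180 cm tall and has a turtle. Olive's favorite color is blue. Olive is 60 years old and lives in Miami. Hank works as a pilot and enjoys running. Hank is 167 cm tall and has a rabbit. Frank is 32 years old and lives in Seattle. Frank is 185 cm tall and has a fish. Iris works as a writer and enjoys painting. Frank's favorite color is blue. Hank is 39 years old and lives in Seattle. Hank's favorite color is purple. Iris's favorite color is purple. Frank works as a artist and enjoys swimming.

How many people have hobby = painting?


Count: 1

1


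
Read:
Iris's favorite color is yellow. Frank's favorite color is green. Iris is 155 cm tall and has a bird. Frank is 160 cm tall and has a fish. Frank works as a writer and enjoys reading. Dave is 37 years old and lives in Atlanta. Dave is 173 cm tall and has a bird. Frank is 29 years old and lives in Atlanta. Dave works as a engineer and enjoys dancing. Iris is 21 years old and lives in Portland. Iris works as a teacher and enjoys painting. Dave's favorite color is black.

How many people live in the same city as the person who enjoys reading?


Person with hobby reading is Frank, city Atlanta. Count = 2

2


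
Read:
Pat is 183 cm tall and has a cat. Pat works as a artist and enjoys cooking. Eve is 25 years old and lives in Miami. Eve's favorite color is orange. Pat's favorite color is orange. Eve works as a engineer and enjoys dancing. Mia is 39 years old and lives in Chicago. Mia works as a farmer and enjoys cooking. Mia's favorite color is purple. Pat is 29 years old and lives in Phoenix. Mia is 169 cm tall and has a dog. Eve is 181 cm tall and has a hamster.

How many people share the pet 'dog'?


Count: 1

1


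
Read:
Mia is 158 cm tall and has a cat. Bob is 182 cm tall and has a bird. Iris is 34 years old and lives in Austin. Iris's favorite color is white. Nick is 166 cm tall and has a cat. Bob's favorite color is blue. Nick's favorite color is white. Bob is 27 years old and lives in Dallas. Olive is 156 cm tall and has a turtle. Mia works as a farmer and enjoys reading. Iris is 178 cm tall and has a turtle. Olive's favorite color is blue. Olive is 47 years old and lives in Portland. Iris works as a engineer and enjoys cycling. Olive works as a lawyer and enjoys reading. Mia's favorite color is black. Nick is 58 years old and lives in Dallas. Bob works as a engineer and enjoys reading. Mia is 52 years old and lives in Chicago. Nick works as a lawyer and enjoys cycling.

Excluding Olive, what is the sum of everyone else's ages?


Sum (excluding Olive): 171

171


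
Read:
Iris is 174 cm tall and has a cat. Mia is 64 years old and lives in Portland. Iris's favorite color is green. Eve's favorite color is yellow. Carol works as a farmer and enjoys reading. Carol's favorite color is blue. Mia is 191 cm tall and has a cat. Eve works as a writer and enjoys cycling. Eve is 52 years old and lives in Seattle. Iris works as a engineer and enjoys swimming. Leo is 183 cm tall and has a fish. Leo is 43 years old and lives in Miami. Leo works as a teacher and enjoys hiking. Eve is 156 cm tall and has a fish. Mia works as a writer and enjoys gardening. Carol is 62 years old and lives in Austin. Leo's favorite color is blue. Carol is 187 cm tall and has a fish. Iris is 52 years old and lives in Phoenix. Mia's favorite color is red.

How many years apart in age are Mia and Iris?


64 vs 52, diff = 12

12


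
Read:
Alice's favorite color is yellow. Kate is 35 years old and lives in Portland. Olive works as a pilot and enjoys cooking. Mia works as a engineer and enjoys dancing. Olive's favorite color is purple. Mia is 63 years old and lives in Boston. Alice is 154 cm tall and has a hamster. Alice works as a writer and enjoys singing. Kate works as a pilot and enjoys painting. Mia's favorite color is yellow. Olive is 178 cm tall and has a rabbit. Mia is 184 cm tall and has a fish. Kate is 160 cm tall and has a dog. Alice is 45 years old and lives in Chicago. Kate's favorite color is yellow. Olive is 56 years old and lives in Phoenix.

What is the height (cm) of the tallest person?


Tallest: Mia at 184 cm

184


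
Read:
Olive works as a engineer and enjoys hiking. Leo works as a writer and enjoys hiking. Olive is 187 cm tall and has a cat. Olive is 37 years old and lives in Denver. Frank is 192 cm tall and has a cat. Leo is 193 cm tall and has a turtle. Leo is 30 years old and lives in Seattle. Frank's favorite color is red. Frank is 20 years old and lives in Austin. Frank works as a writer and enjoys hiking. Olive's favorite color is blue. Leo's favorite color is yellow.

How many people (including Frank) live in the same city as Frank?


Frank lives in Austin. Count = 1

1


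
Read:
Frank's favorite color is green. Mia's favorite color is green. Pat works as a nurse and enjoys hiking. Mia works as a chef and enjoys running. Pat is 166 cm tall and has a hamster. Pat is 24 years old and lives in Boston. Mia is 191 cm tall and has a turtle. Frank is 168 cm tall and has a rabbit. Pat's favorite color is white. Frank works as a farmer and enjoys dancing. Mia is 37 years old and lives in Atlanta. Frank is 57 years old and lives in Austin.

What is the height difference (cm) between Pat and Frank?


|166 - 168| = 2

2


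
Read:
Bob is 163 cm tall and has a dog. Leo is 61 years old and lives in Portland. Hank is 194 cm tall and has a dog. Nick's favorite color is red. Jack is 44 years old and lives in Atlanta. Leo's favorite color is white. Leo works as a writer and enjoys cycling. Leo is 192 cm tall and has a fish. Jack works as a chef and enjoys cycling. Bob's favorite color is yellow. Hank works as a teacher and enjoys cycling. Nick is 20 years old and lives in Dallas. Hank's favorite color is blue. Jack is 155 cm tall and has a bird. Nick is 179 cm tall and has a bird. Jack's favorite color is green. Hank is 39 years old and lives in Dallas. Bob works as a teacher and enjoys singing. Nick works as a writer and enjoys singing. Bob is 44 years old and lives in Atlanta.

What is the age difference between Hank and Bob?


|39 - 44| = 5

5


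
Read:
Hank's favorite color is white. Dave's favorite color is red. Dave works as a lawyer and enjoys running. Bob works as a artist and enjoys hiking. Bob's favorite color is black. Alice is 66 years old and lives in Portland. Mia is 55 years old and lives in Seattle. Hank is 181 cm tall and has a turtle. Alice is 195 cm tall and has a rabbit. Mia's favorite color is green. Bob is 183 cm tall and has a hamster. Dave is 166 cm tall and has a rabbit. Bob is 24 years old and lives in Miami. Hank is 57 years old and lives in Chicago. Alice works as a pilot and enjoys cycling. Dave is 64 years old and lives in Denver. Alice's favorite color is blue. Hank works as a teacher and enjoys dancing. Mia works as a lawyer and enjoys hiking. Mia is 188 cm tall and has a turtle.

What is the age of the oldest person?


Oldest: Alice at 66

66


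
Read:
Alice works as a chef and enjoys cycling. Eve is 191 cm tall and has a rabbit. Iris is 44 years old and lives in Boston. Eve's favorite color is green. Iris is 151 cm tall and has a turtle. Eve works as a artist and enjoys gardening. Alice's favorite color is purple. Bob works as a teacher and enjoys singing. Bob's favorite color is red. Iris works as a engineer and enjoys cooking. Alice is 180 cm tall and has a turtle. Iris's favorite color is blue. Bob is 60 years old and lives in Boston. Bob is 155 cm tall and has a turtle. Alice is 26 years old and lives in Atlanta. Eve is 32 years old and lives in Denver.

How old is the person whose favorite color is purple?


Person with favorite color=purple is Alice, age 26

26


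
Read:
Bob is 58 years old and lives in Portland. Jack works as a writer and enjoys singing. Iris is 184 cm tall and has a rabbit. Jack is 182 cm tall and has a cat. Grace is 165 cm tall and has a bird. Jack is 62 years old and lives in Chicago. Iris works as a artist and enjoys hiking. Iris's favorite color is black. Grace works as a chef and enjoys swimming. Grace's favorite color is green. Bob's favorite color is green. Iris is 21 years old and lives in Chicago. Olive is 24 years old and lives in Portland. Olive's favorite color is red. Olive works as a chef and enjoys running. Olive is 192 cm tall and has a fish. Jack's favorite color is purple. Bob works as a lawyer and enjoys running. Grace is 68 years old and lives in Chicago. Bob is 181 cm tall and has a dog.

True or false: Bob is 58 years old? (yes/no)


Bob is actually 58. yes

yes


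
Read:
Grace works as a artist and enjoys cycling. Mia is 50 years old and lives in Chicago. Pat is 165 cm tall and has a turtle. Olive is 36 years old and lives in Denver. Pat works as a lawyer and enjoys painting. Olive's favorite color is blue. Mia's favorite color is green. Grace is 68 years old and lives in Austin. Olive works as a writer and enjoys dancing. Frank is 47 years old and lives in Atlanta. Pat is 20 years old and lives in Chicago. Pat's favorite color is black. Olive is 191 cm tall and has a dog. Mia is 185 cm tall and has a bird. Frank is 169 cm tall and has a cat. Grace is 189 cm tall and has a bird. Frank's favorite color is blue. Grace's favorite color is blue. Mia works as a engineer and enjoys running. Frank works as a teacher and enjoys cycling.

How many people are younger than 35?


Filter: 1

1


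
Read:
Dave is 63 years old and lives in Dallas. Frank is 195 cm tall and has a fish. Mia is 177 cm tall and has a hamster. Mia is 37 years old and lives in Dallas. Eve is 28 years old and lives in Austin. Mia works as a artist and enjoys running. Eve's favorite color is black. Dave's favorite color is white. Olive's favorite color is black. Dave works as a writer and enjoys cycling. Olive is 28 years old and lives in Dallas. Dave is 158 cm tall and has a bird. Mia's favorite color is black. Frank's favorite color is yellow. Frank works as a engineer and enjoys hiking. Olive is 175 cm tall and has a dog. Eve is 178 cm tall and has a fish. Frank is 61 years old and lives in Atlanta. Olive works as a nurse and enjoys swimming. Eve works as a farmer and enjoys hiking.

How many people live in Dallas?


Count in Dallas: 3

3


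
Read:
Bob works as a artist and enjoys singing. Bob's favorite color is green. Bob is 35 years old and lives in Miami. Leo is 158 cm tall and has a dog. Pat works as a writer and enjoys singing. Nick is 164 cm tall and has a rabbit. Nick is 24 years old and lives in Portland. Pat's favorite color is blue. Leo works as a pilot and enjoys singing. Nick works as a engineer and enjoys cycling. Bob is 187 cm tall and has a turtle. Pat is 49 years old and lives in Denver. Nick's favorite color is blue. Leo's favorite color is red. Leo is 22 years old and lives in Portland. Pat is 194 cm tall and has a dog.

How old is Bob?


Bob is 35 years old

35


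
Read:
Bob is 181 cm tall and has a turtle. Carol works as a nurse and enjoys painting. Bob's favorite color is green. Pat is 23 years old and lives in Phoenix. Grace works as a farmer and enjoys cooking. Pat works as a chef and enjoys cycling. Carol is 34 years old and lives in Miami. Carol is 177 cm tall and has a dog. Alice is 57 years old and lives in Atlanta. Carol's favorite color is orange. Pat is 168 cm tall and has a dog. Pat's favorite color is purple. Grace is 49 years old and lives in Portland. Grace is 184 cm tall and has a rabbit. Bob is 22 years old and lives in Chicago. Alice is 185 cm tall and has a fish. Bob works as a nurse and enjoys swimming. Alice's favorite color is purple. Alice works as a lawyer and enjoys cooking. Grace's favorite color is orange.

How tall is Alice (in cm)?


Alice is 185 cm tall

185


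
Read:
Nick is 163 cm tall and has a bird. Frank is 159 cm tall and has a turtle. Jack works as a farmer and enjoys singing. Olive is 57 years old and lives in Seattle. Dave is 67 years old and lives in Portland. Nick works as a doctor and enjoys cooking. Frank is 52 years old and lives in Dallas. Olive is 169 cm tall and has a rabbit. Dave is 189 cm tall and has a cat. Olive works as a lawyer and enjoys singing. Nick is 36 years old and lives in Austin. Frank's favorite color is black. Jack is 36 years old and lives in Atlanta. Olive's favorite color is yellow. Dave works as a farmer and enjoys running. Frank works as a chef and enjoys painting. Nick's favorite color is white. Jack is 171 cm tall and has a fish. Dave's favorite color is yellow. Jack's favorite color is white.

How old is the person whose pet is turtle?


Person with pet=turtle is Frank, age 52

52


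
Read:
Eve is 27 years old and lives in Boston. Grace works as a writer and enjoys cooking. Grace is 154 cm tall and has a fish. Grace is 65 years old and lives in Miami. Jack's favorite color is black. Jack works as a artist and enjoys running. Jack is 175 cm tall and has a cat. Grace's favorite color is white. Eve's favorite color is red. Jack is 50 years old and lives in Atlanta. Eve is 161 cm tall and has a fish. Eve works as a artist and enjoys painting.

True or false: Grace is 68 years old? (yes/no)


Grace is actually 65. no

no


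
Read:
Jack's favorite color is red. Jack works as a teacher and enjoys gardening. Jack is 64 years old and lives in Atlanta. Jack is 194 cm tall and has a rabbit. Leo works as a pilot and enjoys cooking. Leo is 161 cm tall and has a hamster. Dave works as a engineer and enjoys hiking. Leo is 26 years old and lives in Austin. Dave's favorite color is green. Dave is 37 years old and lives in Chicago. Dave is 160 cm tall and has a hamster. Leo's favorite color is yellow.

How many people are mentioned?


People: Dave, Leo, Jack. Count = 3

3


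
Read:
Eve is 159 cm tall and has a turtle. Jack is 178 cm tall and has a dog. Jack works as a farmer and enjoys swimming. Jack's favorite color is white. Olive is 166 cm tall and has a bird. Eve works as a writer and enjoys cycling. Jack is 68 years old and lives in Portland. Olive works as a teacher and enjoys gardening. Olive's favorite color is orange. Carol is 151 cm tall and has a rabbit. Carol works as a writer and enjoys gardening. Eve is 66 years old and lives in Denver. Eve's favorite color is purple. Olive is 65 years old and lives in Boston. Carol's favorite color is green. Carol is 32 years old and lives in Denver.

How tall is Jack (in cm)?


Jack is 178 cm tall

178


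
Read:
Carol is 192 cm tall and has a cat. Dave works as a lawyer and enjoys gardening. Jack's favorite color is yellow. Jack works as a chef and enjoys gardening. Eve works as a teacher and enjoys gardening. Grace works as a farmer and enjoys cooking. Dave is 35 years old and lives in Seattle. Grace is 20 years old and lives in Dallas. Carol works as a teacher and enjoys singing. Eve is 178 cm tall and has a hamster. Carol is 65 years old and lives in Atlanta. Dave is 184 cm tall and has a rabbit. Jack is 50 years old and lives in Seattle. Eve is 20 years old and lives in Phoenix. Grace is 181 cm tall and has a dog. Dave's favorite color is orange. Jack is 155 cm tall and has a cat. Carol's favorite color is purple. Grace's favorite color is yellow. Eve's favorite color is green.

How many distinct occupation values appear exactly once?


Unique occupation values: 3

3


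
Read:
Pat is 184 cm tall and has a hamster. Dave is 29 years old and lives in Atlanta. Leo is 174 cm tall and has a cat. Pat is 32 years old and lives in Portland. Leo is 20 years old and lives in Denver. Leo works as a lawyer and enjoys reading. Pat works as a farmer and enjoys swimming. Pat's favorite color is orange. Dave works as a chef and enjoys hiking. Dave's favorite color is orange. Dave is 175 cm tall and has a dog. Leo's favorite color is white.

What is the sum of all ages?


20+29+32 = 81

81


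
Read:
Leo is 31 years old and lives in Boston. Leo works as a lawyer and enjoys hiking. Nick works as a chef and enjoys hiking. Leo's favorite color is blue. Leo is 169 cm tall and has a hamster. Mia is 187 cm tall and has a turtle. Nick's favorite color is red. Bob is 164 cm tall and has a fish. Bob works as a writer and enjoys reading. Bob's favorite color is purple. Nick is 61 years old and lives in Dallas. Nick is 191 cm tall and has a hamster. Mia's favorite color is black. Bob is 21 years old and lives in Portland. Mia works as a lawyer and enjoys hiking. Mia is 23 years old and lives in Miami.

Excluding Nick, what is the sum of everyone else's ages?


Sum (excluding Nick): 75

75


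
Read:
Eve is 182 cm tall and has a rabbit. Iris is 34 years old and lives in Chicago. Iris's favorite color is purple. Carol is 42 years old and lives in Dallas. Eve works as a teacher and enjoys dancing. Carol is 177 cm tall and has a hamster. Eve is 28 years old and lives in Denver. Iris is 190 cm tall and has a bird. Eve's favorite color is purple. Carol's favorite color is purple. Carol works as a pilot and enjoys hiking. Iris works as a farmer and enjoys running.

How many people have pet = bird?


Count: 1

1


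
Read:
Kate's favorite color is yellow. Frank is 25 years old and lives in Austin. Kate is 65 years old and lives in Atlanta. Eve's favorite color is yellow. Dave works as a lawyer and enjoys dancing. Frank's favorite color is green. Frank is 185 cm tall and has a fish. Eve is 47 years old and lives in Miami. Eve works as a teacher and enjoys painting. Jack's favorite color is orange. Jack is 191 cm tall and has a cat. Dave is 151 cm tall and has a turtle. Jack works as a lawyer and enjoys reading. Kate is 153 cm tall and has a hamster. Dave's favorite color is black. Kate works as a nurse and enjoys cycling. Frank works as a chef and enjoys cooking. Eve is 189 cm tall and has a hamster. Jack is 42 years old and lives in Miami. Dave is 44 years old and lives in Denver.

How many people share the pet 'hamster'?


Count: 2

2


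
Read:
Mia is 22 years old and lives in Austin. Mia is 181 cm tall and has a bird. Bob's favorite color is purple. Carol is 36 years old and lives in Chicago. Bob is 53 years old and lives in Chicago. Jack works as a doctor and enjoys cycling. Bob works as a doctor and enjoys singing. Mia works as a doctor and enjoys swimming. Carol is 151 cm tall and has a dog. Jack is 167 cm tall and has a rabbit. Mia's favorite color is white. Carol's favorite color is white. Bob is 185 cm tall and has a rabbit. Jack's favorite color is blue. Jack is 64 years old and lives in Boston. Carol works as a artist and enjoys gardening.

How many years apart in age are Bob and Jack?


53 vs 64, diff = 11

11


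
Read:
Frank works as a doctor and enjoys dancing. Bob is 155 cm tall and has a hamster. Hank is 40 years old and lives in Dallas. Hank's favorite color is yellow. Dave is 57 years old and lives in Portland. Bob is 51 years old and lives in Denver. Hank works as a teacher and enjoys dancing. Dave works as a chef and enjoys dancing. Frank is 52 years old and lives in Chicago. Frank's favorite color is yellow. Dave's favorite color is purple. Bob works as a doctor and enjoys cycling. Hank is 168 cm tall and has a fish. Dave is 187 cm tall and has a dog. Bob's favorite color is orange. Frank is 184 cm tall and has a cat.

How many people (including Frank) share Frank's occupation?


Frank is a doctor. Count = 2

2


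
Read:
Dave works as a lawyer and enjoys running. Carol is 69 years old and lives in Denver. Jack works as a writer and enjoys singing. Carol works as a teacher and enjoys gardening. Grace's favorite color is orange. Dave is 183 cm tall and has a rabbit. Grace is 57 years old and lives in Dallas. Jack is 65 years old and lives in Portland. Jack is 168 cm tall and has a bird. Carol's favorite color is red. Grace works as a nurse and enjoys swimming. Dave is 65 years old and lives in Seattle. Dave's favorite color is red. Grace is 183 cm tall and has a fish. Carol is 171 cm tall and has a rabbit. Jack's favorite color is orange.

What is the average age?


Sum=256, n=4, avg=64

64


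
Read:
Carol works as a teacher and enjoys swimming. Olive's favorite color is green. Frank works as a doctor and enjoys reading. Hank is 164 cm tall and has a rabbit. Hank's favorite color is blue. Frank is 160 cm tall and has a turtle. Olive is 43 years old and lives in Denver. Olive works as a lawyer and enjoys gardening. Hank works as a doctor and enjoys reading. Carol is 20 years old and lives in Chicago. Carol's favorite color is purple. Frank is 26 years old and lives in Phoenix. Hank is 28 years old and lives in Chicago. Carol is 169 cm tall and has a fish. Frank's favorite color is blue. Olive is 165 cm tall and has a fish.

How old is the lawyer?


The lawyer is Olive, age 43

43


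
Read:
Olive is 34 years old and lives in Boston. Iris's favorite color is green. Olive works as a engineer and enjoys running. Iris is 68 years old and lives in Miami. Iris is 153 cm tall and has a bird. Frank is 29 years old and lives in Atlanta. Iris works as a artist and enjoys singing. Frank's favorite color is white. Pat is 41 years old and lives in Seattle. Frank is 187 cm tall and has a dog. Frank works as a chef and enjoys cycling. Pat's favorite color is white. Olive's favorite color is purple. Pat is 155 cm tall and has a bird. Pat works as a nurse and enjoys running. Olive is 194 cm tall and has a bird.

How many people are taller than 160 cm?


Taller than 160: 2

2


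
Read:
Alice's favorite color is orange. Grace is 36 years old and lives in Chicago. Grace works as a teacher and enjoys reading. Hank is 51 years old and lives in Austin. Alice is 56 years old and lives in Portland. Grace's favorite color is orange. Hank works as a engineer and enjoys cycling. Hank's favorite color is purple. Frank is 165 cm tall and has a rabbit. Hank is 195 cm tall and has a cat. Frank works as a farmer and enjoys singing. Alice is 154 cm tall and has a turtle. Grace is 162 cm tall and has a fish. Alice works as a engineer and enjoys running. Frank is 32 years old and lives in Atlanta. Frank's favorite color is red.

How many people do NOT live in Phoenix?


Not in Phoenix: 4

4


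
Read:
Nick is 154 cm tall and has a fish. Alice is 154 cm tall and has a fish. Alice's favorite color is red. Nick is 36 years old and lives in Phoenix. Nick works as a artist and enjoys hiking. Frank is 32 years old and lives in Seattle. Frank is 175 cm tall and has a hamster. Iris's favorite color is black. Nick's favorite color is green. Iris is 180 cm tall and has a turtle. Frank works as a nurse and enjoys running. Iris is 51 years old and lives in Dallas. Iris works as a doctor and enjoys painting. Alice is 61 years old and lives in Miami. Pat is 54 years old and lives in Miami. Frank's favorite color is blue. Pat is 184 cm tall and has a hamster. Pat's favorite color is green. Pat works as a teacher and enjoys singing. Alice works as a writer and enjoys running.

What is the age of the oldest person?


Oldest: Alice at 61

61


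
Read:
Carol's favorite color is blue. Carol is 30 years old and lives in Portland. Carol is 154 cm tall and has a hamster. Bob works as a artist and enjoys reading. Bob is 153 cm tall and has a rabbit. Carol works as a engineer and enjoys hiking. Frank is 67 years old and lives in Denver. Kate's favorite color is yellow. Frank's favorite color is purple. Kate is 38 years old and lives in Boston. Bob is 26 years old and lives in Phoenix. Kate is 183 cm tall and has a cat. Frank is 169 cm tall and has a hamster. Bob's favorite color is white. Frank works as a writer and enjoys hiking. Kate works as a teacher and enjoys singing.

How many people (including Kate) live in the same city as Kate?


Kate lives in Boston. Count = 1

1


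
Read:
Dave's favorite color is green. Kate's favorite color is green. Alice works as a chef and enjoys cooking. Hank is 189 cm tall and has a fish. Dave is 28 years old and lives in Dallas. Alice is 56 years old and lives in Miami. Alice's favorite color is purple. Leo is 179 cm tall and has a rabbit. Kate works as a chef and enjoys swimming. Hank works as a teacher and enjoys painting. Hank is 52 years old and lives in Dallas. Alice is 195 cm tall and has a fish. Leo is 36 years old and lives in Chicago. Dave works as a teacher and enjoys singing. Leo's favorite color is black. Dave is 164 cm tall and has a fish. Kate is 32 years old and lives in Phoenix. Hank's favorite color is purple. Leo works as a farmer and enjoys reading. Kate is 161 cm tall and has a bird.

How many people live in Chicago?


Count in Chicago: 1

1


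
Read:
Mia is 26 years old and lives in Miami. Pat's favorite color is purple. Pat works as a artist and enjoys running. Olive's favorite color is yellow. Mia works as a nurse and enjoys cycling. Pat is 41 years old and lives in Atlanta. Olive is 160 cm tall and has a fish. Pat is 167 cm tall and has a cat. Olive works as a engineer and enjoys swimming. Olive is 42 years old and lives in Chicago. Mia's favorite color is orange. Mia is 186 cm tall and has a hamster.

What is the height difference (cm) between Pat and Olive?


|167 - 160| = 7

7


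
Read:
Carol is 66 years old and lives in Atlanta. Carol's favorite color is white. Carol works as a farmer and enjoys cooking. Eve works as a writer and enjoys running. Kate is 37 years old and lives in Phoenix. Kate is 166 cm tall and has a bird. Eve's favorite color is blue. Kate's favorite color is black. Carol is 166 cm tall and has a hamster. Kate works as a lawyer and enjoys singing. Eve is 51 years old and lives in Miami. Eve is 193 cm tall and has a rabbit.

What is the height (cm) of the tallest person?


Tallest: Eve at 193 cm

193
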